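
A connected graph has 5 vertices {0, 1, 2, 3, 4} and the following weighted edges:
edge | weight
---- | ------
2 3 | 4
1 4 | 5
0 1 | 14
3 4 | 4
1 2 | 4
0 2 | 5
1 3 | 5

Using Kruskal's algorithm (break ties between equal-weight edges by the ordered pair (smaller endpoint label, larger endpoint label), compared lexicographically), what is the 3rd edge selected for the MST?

3-4

Sort edges by weight, then run Kruskal:
1 2 (4): add — endpoints in different components.
2 3 (4): add — endpoints in different components.
3 4 (4): add — endpoints in different components.
0 2 (5): add — endpoints in different components.
The 3rd edge added is 3 4.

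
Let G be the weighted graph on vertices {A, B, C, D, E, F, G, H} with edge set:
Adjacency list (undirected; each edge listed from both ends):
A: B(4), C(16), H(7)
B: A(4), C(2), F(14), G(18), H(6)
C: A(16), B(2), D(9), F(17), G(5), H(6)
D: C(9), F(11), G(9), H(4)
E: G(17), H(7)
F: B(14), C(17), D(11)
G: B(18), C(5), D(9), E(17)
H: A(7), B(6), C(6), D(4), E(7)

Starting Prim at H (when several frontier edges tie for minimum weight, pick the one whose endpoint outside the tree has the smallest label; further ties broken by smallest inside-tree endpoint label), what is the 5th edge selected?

Prim, starting at H.
Step 1: cheapest edge leaving the tree is D-H (4); add D.
Step 2: cheapest edge leaving the tree is B-H (6); add B.
Step 3: cheapest edge leaving the tree is B-C (2); add C.
Step 4: cheapest edge leaving the tree is A-B (4); add A.
Step 5: cheapest edge leaving the tree is C-G (5); add G.
Step 6: cheapest edge leaving the tree is E-H (7); add E.
Step 7: cheapest edge leaving the tree is D-F (11); add F.
The 5th edge added is C-G.

C-G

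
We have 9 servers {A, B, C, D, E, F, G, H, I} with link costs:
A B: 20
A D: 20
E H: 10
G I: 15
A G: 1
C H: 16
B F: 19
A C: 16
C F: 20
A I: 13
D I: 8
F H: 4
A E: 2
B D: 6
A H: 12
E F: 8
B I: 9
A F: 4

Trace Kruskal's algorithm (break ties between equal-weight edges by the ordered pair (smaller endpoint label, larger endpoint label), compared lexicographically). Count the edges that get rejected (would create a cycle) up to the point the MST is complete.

Kruskal: consider edges lightest-first.
A G (1): add — endpoints in different components.
A E (2): add — endpoints in different components.
A F (4): add — endpoints in different components.
F H (4): add — endpoints in different components.
B D (6): add — endpoints in different components.
D I (8): add — endpoints in different components.
E F (8): skip — E and F already connected.
B I (9): skip — B and I already connected.
E H (10): skip — E and H already connected.
A H (12): skip — A and H already connected.
A I (13): add — endpoints in different components.
G I (15): skip — G and I already connected.
A C (16): add — endpoints in different components.
Edges rejected before the tree was complete: 5.

5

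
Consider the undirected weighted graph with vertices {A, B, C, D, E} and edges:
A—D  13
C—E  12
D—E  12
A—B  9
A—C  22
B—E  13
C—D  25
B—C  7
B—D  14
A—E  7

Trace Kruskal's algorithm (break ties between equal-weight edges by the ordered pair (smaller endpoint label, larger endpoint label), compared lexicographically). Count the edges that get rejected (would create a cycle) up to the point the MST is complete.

1

Kruskal's algorithm — process edges by increasing weight (ties by edge label):
A—E (7): add — endpoints in different components.
B—C (7): add — endpoints in different components.
A—B (9): add — endpoints in different components.
C—E (12): skip — C and E already connected.
D—E (12): add — endpoints in different components.
Edges rejected before the tree was complete: 1.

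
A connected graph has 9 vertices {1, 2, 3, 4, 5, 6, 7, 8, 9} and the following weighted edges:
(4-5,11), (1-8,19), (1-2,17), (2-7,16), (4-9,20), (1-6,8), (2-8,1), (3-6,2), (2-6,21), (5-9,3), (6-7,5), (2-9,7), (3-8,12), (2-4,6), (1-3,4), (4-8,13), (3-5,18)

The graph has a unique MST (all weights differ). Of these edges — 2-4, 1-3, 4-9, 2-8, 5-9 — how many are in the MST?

4

Kruskal's algorithm — process edges by increasing weight (ties by edge label):
2-8 (1): add — endpoints in different components.
3-6 (2): add — endpoints in different components.
5-9 (3): add — endpoints in different components.
1-3 (4): add — endpoints in different components.
6-7 (5): add — endpoints in different components.
2-4 (6): add — endpoints in different components.
2-9 (7): add — endpoints in different components.
1-6 (8): skip — 1 and 6 already connected.
4-5 (11): skip — 4 and 5 already connected.
3-8 (12): add — endpoints in different components.
MST edge set: {2-8, 3-6, 5-9, 1-3, 6-7, 2-4, 2-9, 3-8}.
Of the listed edges, {2-4, 1-3, 2-8, 5-9} are in the MST → 4.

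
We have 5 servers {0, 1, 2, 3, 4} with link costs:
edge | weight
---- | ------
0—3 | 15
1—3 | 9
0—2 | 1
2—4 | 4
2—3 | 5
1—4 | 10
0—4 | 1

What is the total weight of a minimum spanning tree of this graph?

16

Prim, starting at 3.
Step 1: frontier [2—3 5, 1—3 9, 0—3 15] → take 2—3 (5); add 2.
Step 2: frontier [0—2 1, 2—4 4, 1—3 9, 0—3 15] → take 0—2 (1); add 0.
Step 3: frontier [0—4 1, 2—4 4, 1—3 9] → take 0—4 (1); add 4.
Step 4: frontier [1—3 9, 1—4 10] → take 1—3 (9); add 1.
MST edges: 2—3, 0—2, 0—4, 1—3; total weight 5+1+1+9 = 16.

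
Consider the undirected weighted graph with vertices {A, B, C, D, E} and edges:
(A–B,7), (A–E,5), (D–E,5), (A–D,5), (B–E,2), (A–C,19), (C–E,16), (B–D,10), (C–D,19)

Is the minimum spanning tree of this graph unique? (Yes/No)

No

Kruskal's algorithm — process edges by increasing weight (ties by edge label):
B–E (2): add. Components now {A} {B,E} {C} {D}
A–D (5): add. Components now {A,D} {B,E} {C}
A–E (5): add. Components now {A,B,D,E} {C}
D–E (5): skip — D and E already connected.
A–B (7): skip — A and B already connected.
B–D (10): skip — B and D already connected.
C–E (16): add. Components now {A,B,C,D,E}
Non-tree edge D–E has weight 5, equal to the heaviest edge on its tree cycle — swapping gives another MST of the same weight. Not unique.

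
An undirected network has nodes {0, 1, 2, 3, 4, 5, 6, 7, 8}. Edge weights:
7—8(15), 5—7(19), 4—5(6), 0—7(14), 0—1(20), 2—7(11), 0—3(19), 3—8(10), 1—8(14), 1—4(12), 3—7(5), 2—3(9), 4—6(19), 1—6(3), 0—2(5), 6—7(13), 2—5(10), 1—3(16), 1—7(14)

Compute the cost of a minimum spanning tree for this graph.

Grow the tree from 2 using Prim:
Step 1: cheapest edge leaving the tree is 0—2 (5); add 0.
Step 2: cheapest edge leaving the tree is 2—3 (9); add 3.
Step 3: cheapest edge leaving the tree is 3—7 (5); add 7.
Step 4: cheapest edge leaving the tree is 2—5 (10); add 5.
Step 5: cheapest edge leaving the tree is 4—5 (6); add 4.
Step 6: cheapest edge leaving the tree is 3—8 (10); add 8.
Step 7: cheapest edge leaving the tree is 1—4 (12); add 1.
Step 8: cheapest edge leaving the tree is 1—6 (3); add 6.
MST edges: 0—2, 2—3, 3—7, 2—5, 4—5, 3—8, 1—4, 1—6; total weight 5+9+5+10+6+10+12+3 = 60.

60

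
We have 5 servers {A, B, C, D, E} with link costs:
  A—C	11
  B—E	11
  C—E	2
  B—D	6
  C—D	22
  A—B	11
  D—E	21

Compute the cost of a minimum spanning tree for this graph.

30

Prim, starting at B.
Step 1: cheapest edge leaving the tree is B—D (6); add D.
Step 2: cheapest edge leaving the tree is A—B (11); add A.
Step 3: cheapest edge leaving the tree is A—C (11); add C.
Step 4: cheapest edge leaving the tree is C—E (2); add E.
MST edges: B—D, A—B, A—C, C—E; total weight 6+11+11+2 = 30.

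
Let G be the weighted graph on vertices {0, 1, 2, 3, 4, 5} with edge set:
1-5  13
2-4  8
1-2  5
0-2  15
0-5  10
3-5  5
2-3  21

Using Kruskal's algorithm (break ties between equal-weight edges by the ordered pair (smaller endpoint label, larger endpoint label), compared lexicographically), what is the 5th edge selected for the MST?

1-5

Kruskal: consider edges lightest-first.
1-2 (5): add — endpoints in different components.
3-5 (5): add — endpoints in different components.
2-4 (8): add — endpoints in different components.
0-5 (10): add — endpoints in different components.
1-5 (13): add — endpoints in different components.
The 5th edge added is 1-5.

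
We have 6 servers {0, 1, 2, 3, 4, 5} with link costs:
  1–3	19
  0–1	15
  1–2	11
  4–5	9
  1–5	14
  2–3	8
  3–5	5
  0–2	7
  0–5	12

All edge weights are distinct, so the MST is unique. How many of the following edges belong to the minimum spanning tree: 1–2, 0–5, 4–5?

2

Kruskal's algorithm — process edges by increasing weight (ties by edge label):
3–5 (5): add — endpoints in different components.
0–2 (7): add — endpoints in different components.
2–3 (8): add — endpoints in different components.
4–5 (9): add — endpoints in different components.
1–2 (11): add — endpoints in different components.
MST edge set: {3–5, 0–2, 2–3, 4–5, 1–2}.
Of the listed edges, {1–2, 4–5} are in the MST → 2.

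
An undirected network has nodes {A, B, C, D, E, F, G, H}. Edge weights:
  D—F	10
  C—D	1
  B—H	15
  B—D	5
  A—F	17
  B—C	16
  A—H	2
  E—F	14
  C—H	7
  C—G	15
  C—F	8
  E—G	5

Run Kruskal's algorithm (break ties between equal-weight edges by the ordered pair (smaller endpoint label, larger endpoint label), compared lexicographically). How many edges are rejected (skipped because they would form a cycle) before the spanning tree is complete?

1

Sort edges by weight, then run Kruskal:
C—D (1): add — endpoints in different components.
A—H (2): add — endpoints in different components.
B—D (5): add — endpoints in different components.
E—G (5): add — endpoints in different components.
C—H (7): add — endpoints in different components.
C—F (8): add — endpoints in different components.
D—F (10): skip — D and F already connected.
E—F (14): add — endpoints in different components.
Edges rejected before the tree was complete: 1.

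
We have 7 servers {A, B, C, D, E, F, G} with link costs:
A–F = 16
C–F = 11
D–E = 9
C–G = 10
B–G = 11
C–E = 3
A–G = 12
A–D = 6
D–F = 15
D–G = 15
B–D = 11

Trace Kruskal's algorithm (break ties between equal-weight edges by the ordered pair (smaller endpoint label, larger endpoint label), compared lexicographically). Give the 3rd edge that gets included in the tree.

D-E

Sort edges by weight, then run Kruskal:
C–E (3): add — endpoints in different components.
A–D (6): add — endpoints in different components.
D–E (9): add — endpoints in different components.
C–G (10): add — endpoints in different components.
B–D (11): add — endpoints in different components.
B–G (11): skip — B and G already connected.
C–F (11): add — endpoints in different components.
The 3rd edge added is D–E.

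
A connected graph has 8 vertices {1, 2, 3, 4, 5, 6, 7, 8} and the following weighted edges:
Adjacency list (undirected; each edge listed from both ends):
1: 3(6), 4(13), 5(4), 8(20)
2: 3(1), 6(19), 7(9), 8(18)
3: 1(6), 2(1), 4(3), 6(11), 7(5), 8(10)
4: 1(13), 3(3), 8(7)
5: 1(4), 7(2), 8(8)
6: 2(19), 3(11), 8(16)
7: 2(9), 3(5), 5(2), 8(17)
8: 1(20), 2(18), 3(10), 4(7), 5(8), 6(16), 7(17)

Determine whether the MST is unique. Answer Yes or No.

Kruskal: consider edges lightest-first.
2-3 (1): add — endpoints in different components.
5-7 (2): add — endpoints in different components.
3-4 (3): add — endpoints in different components.
1-5 (4): add — endpoints in different components.
3-7 (5): add — endpoints in different components.
1-3 (6): skip — 1 and 3 already connected.
4-8 (7): add — endpoints in different components.
5-8 (8): skip — 5 and 8 already connected.
2-7 (9): skip — 2 and 7 already connected.
3-8 (10): skip — 3 and 8 already connected.
3-6 (11): add — endpoints in different components.
Every non-tree edge has weight strictly greater than the heaviest edge on the tree path between its endpoints, so the MST is unique.

Yes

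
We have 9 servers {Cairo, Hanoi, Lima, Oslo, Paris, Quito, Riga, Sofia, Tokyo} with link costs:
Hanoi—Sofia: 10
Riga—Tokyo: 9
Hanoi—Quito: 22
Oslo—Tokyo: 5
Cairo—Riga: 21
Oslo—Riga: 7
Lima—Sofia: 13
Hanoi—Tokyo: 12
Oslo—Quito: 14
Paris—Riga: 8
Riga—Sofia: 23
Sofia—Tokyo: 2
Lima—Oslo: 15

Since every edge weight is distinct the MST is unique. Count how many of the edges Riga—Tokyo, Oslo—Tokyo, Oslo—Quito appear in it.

Kruskal: consider edges lightest-first.
Sofia—Tokyo (2): add — endpoints in different components.
Oslo—Tokyo (5): add — endpoints in different components.
Oslo—Riga (7): add — endpoints in different components.
Paris—Riga (8): add — endpoints in different components.
Riga—Tokyo (9): skip — Tokyo and Riga already connected.
Hanoi—Sofia (10): add — endpoints in different components.
Hanoi—Tokyo (12): skip — Hanoi and Tokyo already connected.
Lima—Sofia (13): add — endpoints in different components.
Oslo—Quito (14): add — endpoints in different components.
Lima—Oslo (15): skip — Lima and Oslo already connected.
Cairo—Riga (21): add — endpoints in different components.
MST edge set: {Sofia—Tokyo, Oslo—Tokyo, Oslo—Riga, Paris—Riga, Hanoi—Sofia, Lima—Sofia, Oslo—Quito, Cairo—Riga}.
Of the listed edges, {Oslo—Tokyo, Oslo—Quito} are in the MST → 2.

2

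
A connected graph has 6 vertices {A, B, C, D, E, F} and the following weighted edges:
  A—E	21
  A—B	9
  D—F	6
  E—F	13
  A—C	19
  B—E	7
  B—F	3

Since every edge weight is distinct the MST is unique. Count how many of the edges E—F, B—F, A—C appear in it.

2

Sort edges by weight, then run Kruskal:
B—F (3): add. Components now {A} {B,F} {C} {D} {E}
D—F (6): add. Components now {A} {B,D,F} {C} {E}
B—E (7): add. Components now {A} {B,D,E,F} {C}
A—B (9): add. Components now {A,B,D,E,F} {C}
E—F (13): skip — E and F already connected.
A—C (19): add. Components now {A,B,C,D,E,F}
MST edge set: {B—F, D—F, B—E, A—B, A—C}.
Of the listed edges, {B—F, A—C} are in the MST → 2.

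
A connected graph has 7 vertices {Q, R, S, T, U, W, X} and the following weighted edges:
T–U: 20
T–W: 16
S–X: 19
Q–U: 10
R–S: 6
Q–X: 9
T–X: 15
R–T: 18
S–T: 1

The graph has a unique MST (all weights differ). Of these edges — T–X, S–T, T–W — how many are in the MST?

Kruskal's algorithm — process edges by increasing weight (ties by edge label):
S–T (1): add. Components now {R} {W} {S,T} {Q} {U} {X}
R–S (6): add. Components now {R,S,T} {W} {Q} {U} {X}
Q–X (9): add. Components now {R,S,T} {W} {Q,X} {U}
Q–U (10): add. Components now {R,S,T} {W} {Q,U,X}
T–X (15): add. Components now {Q,R,S,T,U,X} {W}
T–W (16): add. Components now {Q,R,S,T,U,W,X}
MST edge set: {S–T, R–S, Q–X, Q–U, T–X, T–W}.
Of the listed edges, {T–X, S–T, T–W} are in the MST → 3.

3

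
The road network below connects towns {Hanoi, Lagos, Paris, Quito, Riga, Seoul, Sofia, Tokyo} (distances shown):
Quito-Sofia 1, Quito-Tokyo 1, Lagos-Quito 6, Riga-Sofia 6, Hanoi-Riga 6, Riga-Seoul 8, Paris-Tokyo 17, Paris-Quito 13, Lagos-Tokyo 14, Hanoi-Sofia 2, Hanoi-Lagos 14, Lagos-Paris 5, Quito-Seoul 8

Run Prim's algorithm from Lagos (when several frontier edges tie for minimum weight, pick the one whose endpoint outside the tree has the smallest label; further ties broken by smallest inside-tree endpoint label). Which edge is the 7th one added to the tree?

Quito-Seoul

Prim, starting at Lagos.
Step 1: cheapest edge leaving the tree is Lagos-Paris (5); add Paris.
Step 2: cheapest edge leaving the tree is Lagos-Quito (6); add Quito.
Step 3: cheapest edge leaving the tree is Quito-Sofia (1); add Sofia.
Step 4: cheapest edge leaving the tree is Quito-Tokyo (1); add Tokyo.
Step 5: cheapest edge leaving the tree is Hanoi-Sofia (2); add Hanoi.
Step 6: cheapest edge leaving the tree is Hanoi-Riga (6); add Riga.
Step 7: cheapest edge leaving the tree is Quito-Seoul (8); add Seoul.
The 7th edge added is Quito-Seoul.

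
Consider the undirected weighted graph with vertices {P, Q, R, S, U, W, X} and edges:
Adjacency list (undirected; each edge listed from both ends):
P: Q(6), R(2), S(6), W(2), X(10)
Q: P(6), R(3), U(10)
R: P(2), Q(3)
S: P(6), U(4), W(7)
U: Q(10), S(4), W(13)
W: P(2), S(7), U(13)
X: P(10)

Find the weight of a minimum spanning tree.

27

Grow the tree from R using Prim:
Step 1: frontier [P—R 2, Q—R 3] → take P—R (2); add P.
Step 2: frontier [P—W 2, P—Q 6, P—S 6, P—X 10, Q—R 3] → take P—W (2); add W.
Step 3: frontier [P—Q 6, P—S 6, P—X 10, Q—R 3, S—W 7, U—W 13] → take Q—R (3); add Q.
Step 4: frontier [P—S 6, P—X 10, Q—U 10, S—W 7, U—W 13] → take P—S (6); add S.
Step 5: frontier [P—X 10, Q—U 10, S—U 4, U—W 13] → take S—U (4); add U.
Step 6: frontier [P—X 10] → take P—X (10); add X.
MST edges: P—R, P—W, Q—R, P—S, S—U, P—X; total weight 2+2+3+6+4+10 = 27.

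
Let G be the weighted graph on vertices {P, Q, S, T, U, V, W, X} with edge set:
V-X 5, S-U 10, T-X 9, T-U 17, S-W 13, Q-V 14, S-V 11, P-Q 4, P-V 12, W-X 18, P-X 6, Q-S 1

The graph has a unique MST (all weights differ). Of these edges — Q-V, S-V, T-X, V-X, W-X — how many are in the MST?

Kruskal's algorithm — process edges by increasing weight (ties by edge label):
Q-S (1): add — endpoints in different components.
P-Q (4): add — endpoints in different components.
V-X (5): add — endpoints in different components.
P-X (6): add — endpoints in different components.
T-X (9): add — endpoints in different components.
S-U (10): add — endpoints in different components.
S-V (11): skip — S and V already connected.
P-V (12): skip — P and V already connected.
S-W (13): add — endpoints in different components.
MST edge set: {Q-S, P-Q, V-X, P-X, T-X, S-U, S-W}.
Of the listed edges, {T-X, V-X} are in the MST → 2.

2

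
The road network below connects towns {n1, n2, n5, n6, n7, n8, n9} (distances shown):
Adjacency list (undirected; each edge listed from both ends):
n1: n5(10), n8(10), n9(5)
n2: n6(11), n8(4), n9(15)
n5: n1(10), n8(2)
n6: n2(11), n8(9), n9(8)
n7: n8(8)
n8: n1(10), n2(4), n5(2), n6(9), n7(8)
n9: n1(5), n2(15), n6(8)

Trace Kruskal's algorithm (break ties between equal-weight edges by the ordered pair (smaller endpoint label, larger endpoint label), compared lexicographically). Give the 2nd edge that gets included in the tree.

n2-n8

Kruskal: consider edges lightest-first.
n5-n8 (2): add — endpoints in different components.
n2-n8 (4): add — endpoints in different components.
n1-n9 (5): add — endpoints in different components.
n6-n9 (8): add — endpoints in different components.
n7-n8 (8): add — endpoints in different components.
n6-n8 (9): add — endpoints in different components.
The 2nd edge added is n2-n8.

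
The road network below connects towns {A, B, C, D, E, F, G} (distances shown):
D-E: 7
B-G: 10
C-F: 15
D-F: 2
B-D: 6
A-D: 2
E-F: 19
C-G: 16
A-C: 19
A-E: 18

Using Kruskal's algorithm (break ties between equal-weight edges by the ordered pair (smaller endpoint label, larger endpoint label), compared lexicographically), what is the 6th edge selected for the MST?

C-F

Sort edges by weight, then run Kruskal:
A-D (2): add — endpoints in different components.
D-F (2): add — endpoints in different components.
B-D (6): add — endpoints in different components.
D-E (7): add — endpoints in different components.
B-G (10): add — endpoints in different components.
C-F (15): add — endpoints in different components.
The 6th edge added is C-F.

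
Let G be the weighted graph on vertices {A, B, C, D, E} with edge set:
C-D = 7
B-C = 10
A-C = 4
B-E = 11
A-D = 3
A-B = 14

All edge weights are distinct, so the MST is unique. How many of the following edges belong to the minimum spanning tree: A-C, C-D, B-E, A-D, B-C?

Sort edges by weight, then run Kruskal:
A-D (3): add — endpoints in different components.
A-C (4): add — endpoints in different components.
C-D (7): skip — C and D already connected.
B-C (10): add — endpoints in different components.
B-E (11): add — endpoints in different components.
MST edge set: {A-D, A-C, B-C, B-E}.
Of the listed edges, {A-C, B-E, A-D, B-C} are in the MST → 4.

4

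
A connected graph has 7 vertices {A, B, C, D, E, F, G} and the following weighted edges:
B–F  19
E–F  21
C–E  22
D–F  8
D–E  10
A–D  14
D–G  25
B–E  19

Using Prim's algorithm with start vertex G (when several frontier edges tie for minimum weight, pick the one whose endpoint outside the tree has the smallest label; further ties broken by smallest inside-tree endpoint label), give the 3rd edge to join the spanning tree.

Grow the tree from G using Prim:
Step 1: frontier [D–G 25] → take D–G (25); add D.
Step 2: frontier [D–F 8, D–E 10, A–D 14] → take D–F (8); add F.
Step 3: frontier [D–E 10, A–D 14, B–F 19, E–F 21] → take D–E (10); add E.
Step 4: frontier [A–D 14, B–E 19, C–E 22, B–F 19] → take A–D (14); add A.
Step 5: frontier [B–E 19, C–E 22, B–F 19] → take B–E (19); add B.
Step 6: frontier [C–E 22] → take C–E (22); add C.
The 3rd edge added is D–E.

D-E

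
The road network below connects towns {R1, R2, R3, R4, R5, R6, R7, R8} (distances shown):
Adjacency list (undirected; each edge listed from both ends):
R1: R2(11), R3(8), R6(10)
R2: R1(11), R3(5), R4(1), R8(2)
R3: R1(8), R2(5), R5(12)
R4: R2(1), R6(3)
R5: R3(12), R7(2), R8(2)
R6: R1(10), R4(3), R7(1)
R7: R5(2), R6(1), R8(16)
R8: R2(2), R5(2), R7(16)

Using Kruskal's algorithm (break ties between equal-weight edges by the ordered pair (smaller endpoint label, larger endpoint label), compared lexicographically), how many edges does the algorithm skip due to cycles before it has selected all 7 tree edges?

1

Sort edges by weight, then run Kruskal:
R2 R4 (1): add — endpoints in different components.
R6 R7 (1): add — endpoints in different components.
R2 R8 (2): add — endpoints in different components.
R5 R7 (2): add — endpoints in different components.
R5 R8 (2): add — endpoints in different components.
R4 R6 (3): skip — R4 and R6 already connected.
R2 R3 (5): add — endpoints in different components.
R1 R3 (8): add — endpoints in different components.
Edges rejected before the tree was complete: 1.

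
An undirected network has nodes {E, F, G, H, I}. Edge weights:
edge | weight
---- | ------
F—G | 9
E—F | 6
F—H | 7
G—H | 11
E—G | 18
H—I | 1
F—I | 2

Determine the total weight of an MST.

Sort edges by weight, then run Kruskal:
H—I (1): add — endpoints in different components.
F—I (2): add — endpoints in different components.
E—F (6): add — endpoints in different components.
F—H (7): skip — F and H already connected.
F—G (9): add — endpoints in different components.
MST edges: H—I, F—I, E—F, F—G; total weight 1+2+6+9 = 18.

18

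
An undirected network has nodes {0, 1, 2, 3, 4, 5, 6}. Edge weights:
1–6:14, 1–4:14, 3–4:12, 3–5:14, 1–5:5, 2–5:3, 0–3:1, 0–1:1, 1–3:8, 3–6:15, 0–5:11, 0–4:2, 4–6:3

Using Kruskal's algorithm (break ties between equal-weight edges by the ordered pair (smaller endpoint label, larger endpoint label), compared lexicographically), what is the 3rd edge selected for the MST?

Kruskal: consider edges lightest-first.
0–1 (1): add. Components now {0,1} {2} {3} {4} {5} {6}
0–3 (1): add. Components now {0,1,3} {2} {4} {5} {6}
0–4 (2): add. Components now {0,1,3,4} {2} {5} {6}
2–5 (3): add. Components now {0,1,3,4} {2,5} {6}
4–6 (3): add. Components now {0,1,3,4,6} {2,5}
1–5 (5): add. Components now {0,1,2,3,4,5,6}
The 3rd edge added is 0–4.

0-4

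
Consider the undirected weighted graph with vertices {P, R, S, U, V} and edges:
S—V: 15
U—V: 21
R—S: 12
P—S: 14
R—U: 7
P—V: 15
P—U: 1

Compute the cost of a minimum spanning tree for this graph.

Kruskal's algorithm — process edges by increasing weight (ties by edge label):
P—U (1): add — endpoints in different components.
R—U (7): add — endpoints in different components.
R—S (12): add — endpoints in different components.
P—S (14): skip — S and P already connected.
P—V (15): add — endpoints in different components.
MST edges: P—U, R—U, R—S, P—V; total weight 1+7+12+15 = 35.

35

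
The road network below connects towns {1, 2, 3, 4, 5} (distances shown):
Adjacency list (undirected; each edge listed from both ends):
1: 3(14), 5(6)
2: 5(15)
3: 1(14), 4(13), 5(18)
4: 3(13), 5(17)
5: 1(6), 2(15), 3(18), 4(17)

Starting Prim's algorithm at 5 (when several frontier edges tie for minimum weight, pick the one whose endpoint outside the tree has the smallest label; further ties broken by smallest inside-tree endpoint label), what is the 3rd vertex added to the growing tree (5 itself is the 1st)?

3

Prim, starting at 5.
Step 1: cheapest edge leaving the tree is 1—5 (6); add 1.
Step 2: cheapest edge leaving the tree is 1—3 (14); add 3.
Step 3: cheapest edge leaving the tree is 3—4 (13); add 4.
Step 4: cheapest edge leaving the tree is 2—5 (15); add 2.
Vertex order: 5, 1, 3, 4, 2. The 3rd vertex is 3.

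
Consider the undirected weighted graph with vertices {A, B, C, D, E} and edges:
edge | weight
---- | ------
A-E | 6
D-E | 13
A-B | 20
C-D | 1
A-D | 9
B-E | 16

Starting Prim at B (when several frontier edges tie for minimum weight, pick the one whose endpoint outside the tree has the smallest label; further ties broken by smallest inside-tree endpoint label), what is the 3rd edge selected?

Prim's algorithm from B:
Step 1: cheapest edge leaving the tree is B-E (16); add E.
Step 2: cheapest edge leaving the tree is A-E (6); add A.
Step 3: cheapest edge leaving the tree is A-D (9); add D.
Step 4: cheapest edge leaving the tree is C-D (1); add C.
The 3rd edge added is A-D.

A-D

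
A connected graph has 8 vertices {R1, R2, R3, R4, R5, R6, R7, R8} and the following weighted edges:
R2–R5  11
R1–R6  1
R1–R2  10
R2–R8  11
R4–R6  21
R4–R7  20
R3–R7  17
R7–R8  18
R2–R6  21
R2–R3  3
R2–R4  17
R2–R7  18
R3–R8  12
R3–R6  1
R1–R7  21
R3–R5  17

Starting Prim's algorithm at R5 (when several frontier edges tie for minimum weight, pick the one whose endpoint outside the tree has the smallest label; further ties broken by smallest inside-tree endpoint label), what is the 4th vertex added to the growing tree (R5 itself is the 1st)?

R6

Prim's algorithm from R5:
Step 1: cheapest edge leaving the tree is R2–R5 (11); add R2.
Step 2: cheapest edge leaving the tree is R2–R3 (3); add R3.
Step 3: cheapest edge leaving the tree is R3–R6 (1); add R6.
Step 4: cheapest edge leaving the tree is R1–R6 (1); add R1.
Step 5: cheapest edge leaving the tree is R2–R8 (11); add R8.
Step 6: cheapest edge leaving the tree is R2–R4 (17); add R4.
Step 7: cheapest edge leaving the tree is R3–R7 (17); add R7.
Vertex order: R5, R2, R3, R6, R1, R8, R4, R7. The 4th vertex is R6.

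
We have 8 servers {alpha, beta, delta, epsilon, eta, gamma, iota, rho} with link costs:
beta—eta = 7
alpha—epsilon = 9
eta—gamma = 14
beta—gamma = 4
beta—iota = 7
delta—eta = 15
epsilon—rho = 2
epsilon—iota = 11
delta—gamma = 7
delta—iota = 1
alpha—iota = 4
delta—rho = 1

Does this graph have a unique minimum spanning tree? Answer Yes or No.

Kruskal's algorithm — process edges by increasing weight (ties by edge label):
delta—iota (1): add — endpoints in different components.
delta—rho (1): add — endpoints in different components.
epsilon—rho (2): add — endpoints in different components.
alpha—iota (4): add — endpoints in different components.
beta—gamma (4): add — endpoints in different components.
beta—eta (7): add — endpoints in different components.
beta—iota (7): add — endpoints in different components.
Non-tree edge delta—gamma has weight 7, equal to the heaviest edge on its tree cycle — swapping gives another MST of the same weight. Not unique.

No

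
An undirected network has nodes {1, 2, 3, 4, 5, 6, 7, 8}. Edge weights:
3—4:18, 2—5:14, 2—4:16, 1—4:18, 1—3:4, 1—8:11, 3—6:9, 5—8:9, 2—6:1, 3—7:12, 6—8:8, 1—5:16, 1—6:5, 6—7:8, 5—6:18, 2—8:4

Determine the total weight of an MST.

Prim, starting at 1.
Step 1: cheapest edge leaving the tree is 1—3 (4); add 3.
Step 2: cheapest edge leaving the tree is 1—6 (5); add 6.
Step 3: cheapest edge leaving the tree is 2—6 (1); add 2.
Step 4: cheapest edge leaving the tree is 2—8 (4); add 8.
Step 5: cheapest edge leaving the tree is 6—7 (8); add 7.
Step 6: cheapest edge leaving the tree is 5—8 (9); add 5.
Step 7: cheapest edge leaving the tree is 2—4 (16); add 4.
MST edges: 1—3, 1—6, 2—6, 2—8, 6—7, 5—8, 2—4; total weight 4+5+1+4+8+9+16 = 47.

47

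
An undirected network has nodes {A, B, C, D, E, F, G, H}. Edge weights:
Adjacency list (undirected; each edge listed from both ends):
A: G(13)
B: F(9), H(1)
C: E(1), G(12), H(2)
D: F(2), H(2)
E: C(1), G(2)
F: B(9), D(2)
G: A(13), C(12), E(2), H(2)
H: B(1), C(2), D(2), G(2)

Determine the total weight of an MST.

Prim, starting at B.
Step 1: frontier [B H 1, B F 9] → take B H (1); add H.
Step 2: frontier [B F 9, C H 2, D H 2, G H 2] → take C H (2); add C.
Step 3: frontier [B F 9, C E 1, C G 12, D H 2, G H 2] → take C E (1); add E.
Step 4: frontier [B F 9, C G 12, E G 2, D H 2, G H 2] → take D H (2); add D.
Step 5: frontier [B F 9, C G 12, D F 2, E G 2, G H 2] → take D F (2); add F.
Step 6: frontier [C G 12, E G 2, G H 2] → take E G (2); add G.
Step 7: frontier [A G 13] → take A G (13); add A.
MST edges: B H, C H, C E, D H, D F, E G, A G; total weight 1+2+1+2+2+2+13 = 23.

23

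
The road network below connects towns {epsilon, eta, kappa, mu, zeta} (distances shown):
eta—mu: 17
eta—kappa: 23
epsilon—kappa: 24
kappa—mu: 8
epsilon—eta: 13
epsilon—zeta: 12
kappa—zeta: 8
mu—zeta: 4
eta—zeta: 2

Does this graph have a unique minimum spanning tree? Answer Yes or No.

Kruskal's algorithm — process edges by increasing weight (ties by edge label):
eta—zeta (2): add — endpoints in different components.
mu—zeta (4): add — endpoints in different components.
kappa—mu (8): add — endpoints in different components.
kappa—zeta (8): skip — kappa and zeta already connected.
epsilon—zeta (12): add — endpoints in different components.
Non-tree edge kappa—zeta has weight 8, equal to the heaviest edge on its tree cycle — swapping gives another MST of the same weight. Not unique.

No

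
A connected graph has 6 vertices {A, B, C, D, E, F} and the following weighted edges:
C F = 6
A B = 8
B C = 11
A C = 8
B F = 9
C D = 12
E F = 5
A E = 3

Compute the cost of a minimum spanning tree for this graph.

34

Prim's algorithm from D:
Step 1: cheapest edge leaving the tree is C D (12); add C.
Step 2: cheapest edge leaving the tree is C F (6); add F.
Step 3: cheapest edge leaving the tree is E F (5); add E.
Step 4: cheapest edge leaving the tree is A E (3); add A.
Step 5: cheapest edge leaving the tree is A B (8); add B.
MST edges: C D, C F, E F, A E, A B; total weight 12+6+5+3+8 = 34.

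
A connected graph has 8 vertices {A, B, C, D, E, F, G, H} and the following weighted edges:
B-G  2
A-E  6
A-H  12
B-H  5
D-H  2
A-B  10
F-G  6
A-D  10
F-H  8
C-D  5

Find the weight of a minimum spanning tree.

Prim's algorithm from B:
Step 1: cheapest edge leaving the tree is B-G (2); add G.
Step 2: cheapest edge leaving the tree is B-H (5); add H.
Step 3: cheapest edge leaving the tree is D-H (2); add D.
Step 4: cheapest edge leaving the tree is C-D (5); add C.
Step 5: cheapest edge leaving the tree is F-G (6); add F.
Step 6: cheapest edge leaving the tree is A-B (10); add A.
Step 7: cheapest edge leaving the tree is A-E (6); add E.
MST edges: B-G, B-H, D-H, C-D, F-G, A-B, A-E; total weight 2+5+2+5+6+10+6 = 36.

36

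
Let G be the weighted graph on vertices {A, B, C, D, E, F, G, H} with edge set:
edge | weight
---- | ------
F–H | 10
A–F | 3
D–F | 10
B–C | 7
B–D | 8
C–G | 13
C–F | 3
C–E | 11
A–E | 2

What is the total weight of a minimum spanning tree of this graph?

46

Grow the tree from F using Prim:
Step 1: cheapest edge leaving the tree is A–F (3); add A.
Step 2: cheapest edge leaving the tree is A–E (2); add E.
Step 3: cheapest edge leaving the tree is C–F (3); add C.
Step 4: cheapest edge leaving the tree is B–C (7); add B.
Step 5: cheapest edge leaving the tree is B–D (8); add D.
Step 6: cheapest edge leaving the tree is F–H (10); add H.
Step 7: cheapest edge leaving the tree is C–G (13); add G.
MST edges: A–F, A–E, C–F, B–C, B–D, F–H, C–G; total weight 3+2+3+7+8+10+13 = 46.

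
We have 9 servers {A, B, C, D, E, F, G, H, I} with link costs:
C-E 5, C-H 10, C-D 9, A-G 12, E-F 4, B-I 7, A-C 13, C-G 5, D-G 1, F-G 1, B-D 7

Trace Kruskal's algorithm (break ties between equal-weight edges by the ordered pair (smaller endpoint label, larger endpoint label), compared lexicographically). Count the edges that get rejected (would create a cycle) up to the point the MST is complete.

2

Sort edges by weight, then run Kruskal:
D-G (1): add — endpoints in different components.
F-G (1): add — endpoints in different components.
E-F (4): add — endpoints in different components.
C-E (5): add — endpoints in different components.
C-G (5): skip — C and G already connected.
B-D (7): add — endpoints in different components.
B-I (7): add — endpoints in different components.
C-D (9): skip — C and D already connected.
C-H (10): add — endpoints in different components.
A-G (12): add — endpoints in different components.
Edges rejected before the tree was complete: 2.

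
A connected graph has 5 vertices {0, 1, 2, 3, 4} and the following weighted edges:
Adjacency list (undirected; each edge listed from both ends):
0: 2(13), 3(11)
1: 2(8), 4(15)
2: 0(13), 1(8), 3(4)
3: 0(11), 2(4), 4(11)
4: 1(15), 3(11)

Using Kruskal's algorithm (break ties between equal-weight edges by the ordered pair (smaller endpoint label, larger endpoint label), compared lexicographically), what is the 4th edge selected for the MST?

3-4

Kruskal's algorithm — process edges by increasing weight (ties by edge label):
2—3 (4): add. Components now {0} {1} {2,3} {4}
1—2 (8): add. Components now {0} {1,2,3} {4}
0—3 (11): add. Components now {0,1,2,3} {4}
3—4 (11): add. Components now {0,1,2,3,4}
The 4th edge added is 3—4.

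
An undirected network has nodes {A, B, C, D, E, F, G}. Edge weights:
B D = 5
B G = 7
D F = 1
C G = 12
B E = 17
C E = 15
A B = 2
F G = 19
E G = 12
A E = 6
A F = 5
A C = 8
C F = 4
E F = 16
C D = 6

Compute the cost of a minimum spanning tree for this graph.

Prim, starting at G.
Step 1: cheapest edge leaving the tree is B G (7); add B.
Step 2: cheapest edge leaving the tree is A B (2); add A.
Step 3: cheapest edge leaving the tree is B D (5); add D.
Step 4: cheapest edge leaving the tree is D F (1); add F.
Step 5: cheapest edge leaving the tree is C F (4); add C.
Step 6: cheapest edge leaving the tree is A E (6); add E.
MST edges: B G, A B, B D, D F, C F, A E; total weight 7+2+5+1+4+6 = 25.

25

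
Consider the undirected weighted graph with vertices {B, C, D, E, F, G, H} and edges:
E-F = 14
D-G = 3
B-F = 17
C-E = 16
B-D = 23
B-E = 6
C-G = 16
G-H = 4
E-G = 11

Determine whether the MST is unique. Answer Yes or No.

Kruskal: consider edges lightest-first.
D-G (3): add. Components now {B} {C} {D,G} {E} {F} {H}
G-H (4): add. Components now {B} {C} {D,G,H} {E} {F}
B-E (6): add. Components now {B,E} {C} {D,G,H} {F}
E-G (11): add. Components now {B,D,E,G,H} {C} {F}
E-F (14): add. Components now {B,D,E,F,G,H} {C}
C-E (16): add. Components now {B,C,D,E,F,G,H}
Non-tree edge C-G has weight 16, equal to the heaviest edge on its tree cycle — swapping gives another MST of the same weight. Not unique.

No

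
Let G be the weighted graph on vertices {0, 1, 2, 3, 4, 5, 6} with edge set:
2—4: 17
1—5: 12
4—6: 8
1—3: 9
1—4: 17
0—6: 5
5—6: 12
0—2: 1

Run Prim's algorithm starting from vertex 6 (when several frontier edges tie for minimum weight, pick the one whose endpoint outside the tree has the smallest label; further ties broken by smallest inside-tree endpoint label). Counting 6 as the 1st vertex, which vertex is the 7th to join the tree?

3

Grow the tree from 6 using Prim:
Step 1: frontier [0—6 5, 4—6 8, 5—6 12] → take 0—6 (5); add 0.
Step 2: frontier [0—2 1, 4—6 8, 5—6 12] → take 0—2 (1); add 2.
Step 3: frontier [2—4 17, 4—6 8, 5—6 12] → take 4—6 (8); add 4.
Step 4: frontier [1—4 17, 5—6 12] → take 5—6 (12); add 5.
Step 5: frontier [1—4 17, 1—5 12] → take 1—5 (12); add 1.
Step 6: frontier [1—3 9] → take 1—3 (9); add 3.
Vertex order: 6, 0, 2, 4, 5, 1, 3. The 7th vertex is 3.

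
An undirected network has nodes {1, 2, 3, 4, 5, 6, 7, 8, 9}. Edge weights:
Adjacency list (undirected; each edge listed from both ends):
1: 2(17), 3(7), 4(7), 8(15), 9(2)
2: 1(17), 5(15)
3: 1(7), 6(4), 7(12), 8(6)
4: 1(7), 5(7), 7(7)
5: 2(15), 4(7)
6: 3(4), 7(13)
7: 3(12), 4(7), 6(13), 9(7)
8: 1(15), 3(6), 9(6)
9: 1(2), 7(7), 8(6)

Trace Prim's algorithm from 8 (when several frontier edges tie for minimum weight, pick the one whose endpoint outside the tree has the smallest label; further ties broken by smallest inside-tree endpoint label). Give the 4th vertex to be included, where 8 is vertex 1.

9

Prim's algorithm from 8:
Step 1: cheapest edge leaving the tree is 3—8 (6); add 3.
Step 2: cheapest edge leaving the tree is 3—6 (4); add 6.
Step 3: cheapest edge leaving the tree is 8—9 (6); add 9.
Step 4: cheapest edge leaving the tree is 1—9 (2); add 1.
Step 5: cheapest edge leaving the tree is 1—4 (7); add 4.
Step 6: cheapest edge leaving the tree is 4—5 (7); add 5.
Step 7: cheapest edge leaving the tree is 4—7 (7); add 7.
Step 8: cheapest edge leaving the tree is 2—5 (15); add 2.
Vertex order: 8, 3, 6, 9, 1, 4, 5, 7, 2. The 4th vertex is 9.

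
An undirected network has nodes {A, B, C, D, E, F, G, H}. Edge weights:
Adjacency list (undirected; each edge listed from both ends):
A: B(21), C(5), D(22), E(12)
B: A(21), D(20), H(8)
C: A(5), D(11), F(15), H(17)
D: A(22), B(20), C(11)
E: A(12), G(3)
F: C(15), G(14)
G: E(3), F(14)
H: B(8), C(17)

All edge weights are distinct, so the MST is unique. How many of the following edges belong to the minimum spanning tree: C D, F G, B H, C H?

4

Kruskal: consider edges lightest-first.
E G (3): add — endpoints in different components.
A C (5): add — endpoints in different components.
B H (8): add — endpoints in different components.
C D (11): add — endpoints in different components.
A E (12): add — endpoints in different components.
F G (14): add — endpoints in different components.
C F (15): skip — C and F already connected.
C H (17): add — endpoints in different components.
MST edge set: {E G, A C, B H, C D, A E, F G, C H}.
Of the listed edges, {C D, F G, B H, C H} are in the MST → 4.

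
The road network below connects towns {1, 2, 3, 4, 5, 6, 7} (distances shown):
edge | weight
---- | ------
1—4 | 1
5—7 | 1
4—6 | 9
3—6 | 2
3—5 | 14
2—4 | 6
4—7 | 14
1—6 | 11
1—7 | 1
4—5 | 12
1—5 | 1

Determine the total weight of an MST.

20

Kruskal: consider edges lightest-first.
1—4 (1): add — endpoints in different components.
1—5 (1): add — endpoints in different components.
1—7 (1): add — endpoints in different components.
5—7 (1): skip — 5 and 7 already connected.
3—6 (2): add — endpoints in different components.
2—4 (6): add — endpoints in different components.
4—6 (9): add — endpoints in different components.
MST edges: 1—4, 1—5, 1—7, 3—6, 2—4, 4—6; total weight 1+1+1+2+6+9 = 20.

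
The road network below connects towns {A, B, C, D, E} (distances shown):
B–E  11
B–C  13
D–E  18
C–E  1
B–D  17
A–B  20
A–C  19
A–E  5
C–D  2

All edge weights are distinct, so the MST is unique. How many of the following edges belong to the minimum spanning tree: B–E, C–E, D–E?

2

Kruskal: consider edges lightest-first.
C–E (1): add. Components now {A} {B} {C,E} {D}
C–D (2): add. Components now {A} {B} {C,D,E}
A–E (5): add. Components now {A,C,D,E} {B}
B–E (11): add. Components now {A,B,C,D,E}
MST edge set: {C–E, C–D, A–E, B–E}.
Of the listed edges, {B–E, C–E} are in the MST → 2.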